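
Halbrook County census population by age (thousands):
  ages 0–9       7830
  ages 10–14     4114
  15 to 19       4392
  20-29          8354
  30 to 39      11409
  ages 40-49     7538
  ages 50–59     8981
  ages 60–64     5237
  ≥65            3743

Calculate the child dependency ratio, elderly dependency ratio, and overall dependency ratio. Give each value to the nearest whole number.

0–14: 7830 + 4114 = 11944
15–64: 4392 + 8354 + 11409 + 7538 + 8981 + 5237 = 45911
65+: 3743
Youth dependency ratio = 11944 / 45911 × 100 = 26
Old-age dependency ratio = 3743 / 45911 × 100 = 8
Total dependency ratio = (11944 + 3743) / 45911 × 100 = 15687 / 45911 × 100 = 34

Youth dependency ratio: 26
Old-age dependency ratio: 8
Total dependency ratio: 34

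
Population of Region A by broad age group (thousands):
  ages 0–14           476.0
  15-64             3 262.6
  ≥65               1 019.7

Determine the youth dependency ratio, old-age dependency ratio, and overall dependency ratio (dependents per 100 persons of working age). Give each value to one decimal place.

Youth dependency ratio = 476.0 / 3 262.6 × 100 = 14.6
Old-age dependency ratio = 1 019.7 / 3 262.6 × 100 = 31.3
Total dependency ratio = (476.0 + 1 019.7) / 3 262.6 × 100 = 1 495.7 / 3 262.6 × 100 = 45.8

Youth dependency ratio: 14.6
Old-age dependency ratio: 31.3
Total dependency ratio: 45.8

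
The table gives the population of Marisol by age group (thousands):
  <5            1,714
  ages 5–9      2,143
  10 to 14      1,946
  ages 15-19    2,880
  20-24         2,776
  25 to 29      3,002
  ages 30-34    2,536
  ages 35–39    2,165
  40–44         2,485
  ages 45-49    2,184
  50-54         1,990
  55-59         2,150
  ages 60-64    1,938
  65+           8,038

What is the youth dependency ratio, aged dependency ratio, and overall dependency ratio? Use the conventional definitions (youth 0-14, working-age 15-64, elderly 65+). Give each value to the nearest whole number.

Youth dependency ratio: 24
Old-age dependency ratio: 33
Total dependency ratio: 57

0–14: 1,714 + 2,143 + 1,946 = 5,803
15–64: 2,880 + 2,776 + 3,002 + 2,536 + 2,165 + 2,485 + 2,184 + 1,990 + 2,150 + 1,938 = 24,106
65+: 8,038
Youth dependency ratio = 5,803 / 24,106 × 100 = 24
Old-age dependency ratio = 8,038 / 24,106 × 100 = 33
Total dependency ratio = (5,803 + 8,038) / 24,106 × 100 = 13,841 / 24,106 × 100 = 57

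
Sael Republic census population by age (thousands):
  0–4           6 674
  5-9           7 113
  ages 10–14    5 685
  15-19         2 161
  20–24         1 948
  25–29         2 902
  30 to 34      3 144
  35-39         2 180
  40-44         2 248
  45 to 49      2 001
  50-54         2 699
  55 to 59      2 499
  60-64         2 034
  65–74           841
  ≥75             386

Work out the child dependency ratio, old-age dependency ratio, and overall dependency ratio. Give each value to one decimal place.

Youth dependency ratio: 81.8
Old-age dependency ratio: 5.2
Total dependency ratio: 86.9

0–14: 6 674 + 7 113 + 5 685 = 19 472
15–64: 2 161 + 1 948 + 2 902 + 3 144 + 2 180 + 2 248 + 2 001 + 2 699 + 2 499 + 2 034 = 23 816
65+: 841 + 386 = 1 227
Youth dependency ratio = 19 472 / 23 816 × 100 = 81.8
Old-age dependency ratio = 1 227 / 23 816 × 100 = 5.2
Total dependency ratio = (19 472 + 1 227) / 23 816 × 100 = 20 699 / 23 816 × 100 = 86.9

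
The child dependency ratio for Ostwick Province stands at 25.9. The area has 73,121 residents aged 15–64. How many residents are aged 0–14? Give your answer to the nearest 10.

Aged 0–14: 18,940

Youth dependency ratio = youth / working-age × 100
25.9 = Y / 73,121 × 100
⇒ 18,940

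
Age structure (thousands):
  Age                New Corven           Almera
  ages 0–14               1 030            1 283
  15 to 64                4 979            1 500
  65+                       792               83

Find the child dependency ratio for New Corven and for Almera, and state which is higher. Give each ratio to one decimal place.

New Corven: 1 030 / 4 979 × 100 = 20.7
Almera: 1 283 / 1 500 × 100 = 85.5

New Corven: 20.7
Almera: 85.5
Higher: Almera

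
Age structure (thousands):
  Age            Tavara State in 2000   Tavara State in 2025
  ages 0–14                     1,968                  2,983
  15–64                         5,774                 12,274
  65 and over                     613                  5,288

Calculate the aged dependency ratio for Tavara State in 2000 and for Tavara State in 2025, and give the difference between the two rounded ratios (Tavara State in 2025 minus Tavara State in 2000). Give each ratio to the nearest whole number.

Tavara State in 2000: 613 / 5,774 × 100 = 11
Tavara State in 2025: 5,288 / 12,274 × 100 = 43

Tavara State in 2000: 11
Tavara State in 2025: 43
Difference: +32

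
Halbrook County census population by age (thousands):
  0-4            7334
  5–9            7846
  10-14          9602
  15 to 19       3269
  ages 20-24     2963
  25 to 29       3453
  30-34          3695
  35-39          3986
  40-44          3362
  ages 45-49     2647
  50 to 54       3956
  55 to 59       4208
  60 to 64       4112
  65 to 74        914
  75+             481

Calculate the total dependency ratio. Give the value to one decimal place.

Total dependency ratio: 73.4

0–14: 7334 + 7846 + 9602 = 24782
15–64: 3269 + 2963 + 3453 + 3695 + 3986 + 3362 + 2647 + 3956 + 4208 + 4112 = 35651
65+: 914 + 481 = 1395
Total dependency ratio = (24782 + 1395) / 35651 × 100 = 26177 / 35651 × 100 = 73.4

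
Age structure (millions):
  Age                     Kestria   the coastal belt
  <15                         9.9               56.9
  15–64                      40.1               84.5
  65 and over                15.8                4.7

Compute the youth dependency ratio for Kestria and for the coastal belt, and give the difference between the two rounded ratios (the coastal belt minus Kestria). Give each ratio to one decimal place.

Kestria: 24.7
the coastal belt: 67.3
Difference: +42.6

Kestria: 9.9 / 40.1 × 100 = 24.7
the coastal belt: 56.9 / 84.5 × 100 = 67.3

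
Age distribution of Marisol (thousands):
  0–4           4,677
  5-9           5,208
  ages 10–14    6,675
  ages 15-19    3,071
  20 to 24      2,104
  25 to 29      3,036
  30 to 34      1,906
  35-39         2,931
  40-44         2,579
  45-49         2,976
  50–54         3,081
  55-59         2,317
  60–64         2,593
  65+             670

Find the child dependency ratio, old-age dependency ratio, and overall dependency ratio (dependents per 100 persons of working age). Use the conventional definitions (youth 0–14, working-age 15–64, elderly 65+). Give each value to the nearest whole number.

Youth dependency ratio: 62
Old-age dependency ratio: 3
Total dependency ratio: 65

0–14: 4,677 + 5,208 + 6,675 = 16,560
15–64: 3,071 + 2,104 + 3,036 + 1,906 + 2,931 + 2,579 + 2,976 + 3,081 + 2,317 + 2,593 = 26,594
65+: 670
Youth dependency ratio = 16,560 / 26,594 × 100 = 62
Old-age dependency ratio = 670 / 26,594 × 100 = 3
Total dependency ratio = (16,560 + 670) / 26,594 × 100 = 17,230 / 26,594 × 100 = 65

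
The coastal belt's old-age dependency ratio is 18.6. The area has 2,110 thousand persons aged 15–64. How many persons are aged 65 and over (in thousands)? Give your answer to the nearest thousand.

Old-age dependency ratio = elderly / working-age × 100
18.6 = E / 2,110 × 100
⇒ 392

Aged 65 and over: 392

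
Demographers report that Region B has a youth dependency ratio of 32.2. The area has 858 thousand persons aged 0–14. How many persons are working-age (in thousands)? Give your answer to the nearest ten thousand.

Working-age: 2,660

Youth dependency ratio = youth / working-age × 100
32.2 = 858 / W × 100
⇒ 2,660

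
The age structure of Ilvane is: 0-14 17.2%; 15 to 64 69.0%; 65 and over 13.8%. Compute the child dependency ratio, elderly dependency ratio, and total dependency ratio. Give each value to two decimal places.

Youth dependency ratio = 17.2 / 69.0 × 100 = 24.93
Old-age dependency ratio = 13.8 / 69.0 × 100 = 20.00
Total dependency ratio = (17.2 + 13.8) / 69.0 × 100 = 31.0 / 69.0 × 100 = 44.93

Youth dependency ratio: 24.93
Old-age dependency ratio: 20.00
Total dependency ratio: 44.93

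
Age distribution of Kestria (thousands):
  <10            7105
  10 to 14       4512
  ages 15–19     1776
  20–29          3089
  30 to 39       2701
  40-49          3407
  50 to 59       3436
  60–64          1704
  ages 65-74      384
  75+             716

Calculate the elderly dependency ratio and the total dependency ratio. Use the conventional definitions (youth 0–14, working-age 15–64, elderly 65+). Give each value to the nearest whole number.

0–14: 7105 + 4512 = 11617
15–64: 1776 + 3089 + 2701 + 3407 + 3436 + 1704 = 16113
65+: 384 + 716 = 1100
Old-age dependency ratio = 1100 / 16113 × 100 = 7
Total dependency ratio = (11617 + 1100) / 16113 × 100 = 12717 / 16113 × 100 = 79

Old-age dependency ratio: 7
Total dependency ratio: 79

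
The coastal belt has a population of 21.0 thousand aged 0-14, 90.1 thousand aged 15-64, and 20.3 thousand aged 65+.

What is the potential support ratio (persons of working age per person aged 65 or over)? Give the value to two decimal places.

Potential support ratio = 90.1 / 20.3 = 4.44

Potential support ratio: 4.44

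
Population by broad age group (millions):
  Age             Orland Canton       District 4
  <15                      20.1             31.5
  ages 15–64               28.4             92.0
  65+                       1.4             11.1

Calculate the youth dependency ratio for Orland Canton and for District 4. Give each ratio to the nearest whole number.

Orland Canton: 20.1 / 28.4 × 100 = 71
District 4: 31.5 / 92.0 × 100 = 34

Orland Canton: 71
District 4: 34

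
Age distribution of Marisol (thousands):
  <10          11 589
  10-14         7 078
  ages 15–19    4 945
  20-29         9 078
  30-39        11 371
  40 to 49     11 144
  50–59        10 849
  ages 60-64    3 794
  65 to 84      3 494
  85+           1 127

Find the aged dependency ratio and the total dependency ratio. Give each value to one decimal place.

0–14: 11 589 + 7 078 = 18 667
15–64: 4 945 + 9 078 + 11 371 + 11 144 + 10 849 + 3 794 = 51 181
65+: 3 494 + 1 127 = 4 621
Old-age dependency ratio = 4 621 / 51 181 × 100 = 9.0
Total dependency ratio = (18 667 + 4 621) / 51 181 × 100 = 23 288 / 51 181 × 100 = 45.5

Old-age dependency ratio: 9.0
Total dependency ratio: 45.5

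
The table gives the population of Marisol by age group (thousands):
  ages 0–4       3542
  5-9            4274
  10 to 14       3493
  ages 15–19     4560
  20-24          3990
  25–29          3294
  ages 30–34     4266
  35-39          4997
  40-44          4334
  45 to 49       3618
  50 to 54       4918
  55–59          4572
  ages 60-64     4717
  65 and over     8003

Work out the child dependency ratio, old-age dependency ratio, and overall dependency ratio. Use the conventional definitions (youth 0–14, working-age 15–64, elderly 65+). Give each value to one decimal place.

Youth dependency ratio: 26.1
Old-age dependency ratio: 18.5
Total dependency ratio: 44.6

0–14: 3542 + 4274 + 3493 = 11309
15–64: 4560 + 3990 + 3294 + 4266 + 4997 + 4334 + 3618 + 4918 + 4572 + 4717 = 43266
65+: 8003
Youth dependency ratio = 11309 / 43266 × 100 = 26.1
Old-age dependency ratio = 8003 / 43266 × 100 = 18.5
Total dependency ratio = (11309 + 8003) / 43266 × 100 = 19312 / 43266 × 100 = 44.6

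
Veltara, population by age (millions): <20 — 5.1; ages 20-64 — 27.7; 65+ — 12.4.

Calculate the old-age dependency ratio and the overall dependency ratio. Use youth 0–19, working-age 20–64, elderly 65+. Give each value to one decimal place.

Old-age dependency ratio = 12.4 / 27.7 × 100 = 44.8
Total dependency ratio = (5.1 + 12.4) / 27.7 × 100 = 17.5 / 27.7 × 100 = 63.2

Old-age dependency ratio: 44.8
Total dependency ratio: 63.2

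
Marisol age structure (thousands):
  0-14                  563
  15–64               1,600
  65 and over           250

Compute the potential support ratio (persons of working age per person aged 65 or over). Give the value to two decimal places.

Potential support ratio: 6.40

Potential support ratio = 1,600 / 250 = 6.40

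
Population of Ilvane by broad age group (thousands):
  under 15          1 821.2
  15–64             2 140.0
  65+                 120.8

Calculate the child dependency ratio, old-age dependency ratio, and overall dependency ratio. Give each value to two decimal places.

Youth dependency ratio = 1 821.2 / 2 140.0 × 100 = 85.10
Old-age dependency ratio = 120.8 / 2 140.0 × 100 = 5.64
Total dependency ratio = (1 821.2 + 120.8) / 2 140.0 × 100 = 1 942.0 / 2 140.0 × 100 = 90.75

Youth dependency ratio: 85.10
Old-age dependency ratio: 5.64
Total dependency ratio: 90.75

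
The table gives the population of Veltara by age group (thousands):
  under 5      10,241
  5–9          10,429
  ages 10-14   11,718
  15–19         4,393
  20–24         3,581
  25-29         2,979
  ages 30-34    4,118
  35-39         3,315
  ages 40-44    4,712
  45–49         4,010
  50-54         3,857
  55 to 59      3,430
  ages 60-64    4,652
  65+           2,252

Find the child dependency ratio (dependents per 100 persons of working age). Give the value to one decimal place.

0–14: 10,241 + 10,429 + 11,718 = 32,388
15–64: 4,393 + 3,581 + 2,979 + 4,118 + 3,315 + 4,712 + 4,010 + 3,857 + 3,430 + 4,652 = 39,047
65+: 2,252
Youth dependency ratio = 32,388 / 39,047 × 100 = 82.9

Youth dependency ratio: 82.9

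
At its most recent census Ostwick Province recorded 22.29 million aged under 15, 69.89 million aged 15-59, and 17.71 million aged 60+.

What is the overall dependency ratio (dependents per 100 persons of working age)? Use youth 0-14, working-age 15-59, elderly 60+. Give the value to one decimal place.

Total dependency ratio: 57.2

Total dependency ratio = (22.29 + 17.71) / 69.89 × 100 = 40.00 / 69.89 × 100 = 57.2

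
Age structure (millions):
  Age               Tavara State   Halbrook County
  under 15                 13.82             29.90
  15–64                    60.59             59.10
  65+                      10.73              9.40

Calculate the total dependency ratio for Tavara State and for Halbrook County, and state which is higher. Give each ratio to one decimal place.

Tavara State: (13.82 + 10.73) / 60.59 × 100 = 24.55 / 60.59 × 100 = 40.5
Halbrook County: (29.90 + 9.40) / 59.10 × 100 = 39.30 / 59.10 × 100 = 66.5

Tavara State: 40.5
Halbrook County: 66.5
Higher: Halbrook County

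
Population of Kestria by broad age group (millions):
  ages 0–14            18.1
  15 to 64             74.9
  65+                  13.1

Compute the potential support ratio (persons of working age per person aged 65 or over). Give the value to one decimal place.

Potential support ratio = 74.9 / 13.1 = 5.7

Potential support ratio: 5.7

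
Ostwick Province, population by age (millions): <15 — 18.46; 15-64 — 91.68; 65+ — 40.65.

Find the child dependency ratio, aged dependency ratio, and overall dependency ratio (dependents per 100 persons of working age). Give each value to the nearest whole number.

Youth dependency ratio: 20
Old-age dependency ratio: 44
Total dependency ratio: 64

Youth dependency ratio = 18.46 / 91.68 × 100 = 20
Old-age dependency ratio = 40.65 / 91.68 × 100 = 44
Total dependency ratio = (18.46 + 40.65) / 91.68 × 100 = 59.11 / 91.68 × 100 = 64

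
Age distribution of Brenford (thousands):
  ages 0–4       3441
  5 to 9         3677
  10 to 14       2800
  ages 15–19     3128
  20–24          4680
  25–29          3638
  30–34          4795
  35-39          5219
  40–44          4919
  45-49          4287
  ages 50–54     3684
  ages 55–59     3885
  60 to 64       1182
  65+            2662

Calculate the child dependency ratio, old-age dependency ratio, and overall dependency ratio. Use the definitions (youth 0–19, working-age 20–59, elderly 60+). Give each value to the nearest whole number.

0–19: 3441 + 3677 + 2800 + 3128 = 13046
20–59: 4680 + 3638 + 4795 + 5219 + 4919 + 4287 + 3684 + 3885 = 35107
60+: 1182 + 2662 = 3844
Youth dependency ratio = 13046 / 35107 × 100 = 37
Old-age dependency ratio = 3844 / 35107 × 100 = 11
Total dependency ratio = (13046 + 3844) / 35107 × 100 = 16890 / 35107 × 100 = 48

Youth dependency ratio: 37
Old-age dependency ratio: 11
Total dependency ratio: 48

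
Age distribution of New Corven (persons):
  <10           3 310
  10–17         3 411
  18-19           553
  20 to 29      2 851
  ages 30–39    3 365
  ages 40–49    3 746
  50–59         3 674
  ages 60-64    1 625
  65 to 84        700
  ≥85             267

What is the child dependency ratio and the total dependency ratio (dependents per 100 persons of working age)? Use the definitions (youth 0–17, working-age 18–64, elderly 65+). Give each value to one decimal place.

Youth dependency ratio: 42.5
Total dependency ratio: 48.6

0–17: 3 310 + 3 411 = 6 721
18–64: 553 + 2 851 + 3 365 + 3 746 + 3 674 + 1 625 = 15 814
65+: 700 + 267 = 967
Youth dependency ratio = 6 721 / 15 814 × 100 = 42.5
Total dependency ratio = (6 721 + 967) / 15 814 × 100 = 7 688 / 15 814 × 100 = 48.6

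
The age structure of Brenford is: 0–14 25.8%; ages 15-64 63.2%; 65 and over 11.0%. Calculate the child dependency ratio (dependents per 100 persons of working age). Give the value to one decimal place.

Youth dependency ratio = 25.8 / 63.2 × 100 = 40.8

Youth dependency ratio: 40.8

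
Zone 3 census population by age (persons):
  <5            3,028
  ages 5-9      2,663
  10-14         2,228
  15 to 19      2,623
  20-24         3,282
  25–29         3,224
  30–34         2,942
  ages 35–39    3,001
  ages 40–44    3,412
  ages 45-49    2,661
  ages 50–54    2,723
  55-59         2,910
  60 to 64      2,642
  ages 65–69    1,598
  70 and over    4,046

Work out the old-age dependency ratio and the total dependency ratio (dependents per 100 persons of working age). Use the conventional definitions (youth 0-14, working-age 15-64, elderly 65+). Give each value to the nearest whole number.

Old-age dependency ratio: 19
Total dependency ratio: 46

0–14: 3,028 + 2,663 + 2,228 = 7,919
15–64: 2,623 + 3,282 + 3,224 + 2,942 + 3,001 + 3,412 + 2,661 + 2,723 + 2,910 + 2,642 = 29,420
65+: 1,598 + 4,046 = 5,644
Old-age dependency ratio = 5,644 / 29,420 × 100 = 19
Total dependency ratio = (7,919 + 5,644) / 29,420 × 100 = 13,563 / 29,420 × 100 = 46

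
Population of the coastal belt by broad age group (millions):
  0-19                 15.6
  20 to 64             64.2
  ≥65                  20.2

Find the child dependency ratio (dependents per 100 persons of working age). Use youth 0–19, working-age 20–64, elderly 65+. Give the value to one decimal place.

Youth dependency ratio = 15.6 / 64.2 × 100 = 24.3

Youth dependency ratio: 24.3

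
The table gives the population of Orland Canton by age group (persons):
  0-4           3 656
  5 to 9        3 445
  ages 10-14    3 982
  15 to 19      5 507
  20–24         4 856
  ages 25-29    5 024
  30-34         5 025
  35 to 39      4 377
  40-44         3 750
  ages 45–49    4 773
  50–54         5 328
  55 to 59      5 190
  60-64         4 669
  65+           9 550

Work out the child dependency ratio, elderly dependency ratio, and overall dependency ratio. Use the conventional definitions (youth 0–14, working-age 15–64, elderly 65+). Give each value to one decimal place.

0–14: 3 656 + 3 445 + 3 982 = 11 083
15–64: 5 507 + 4 856 + 5 024 + 5 025 + 4 377 + 3 750 + 4 773 + 5 328 + 5 190 + 4 669 = 48 499
65+: 9 550
Youth dependency ratio = 11 083 / 48 499 × 100 = 22.9
Old-age dependency ratio = 9 550 / 48 499 × 100 = 19.7
Total dependency ratio = (11 083 + 9 550) / 48 499 × 100 = 20 633 / 48 499 × 100 = 42.5

Youth dependency ratio: 22.9
Old-age dependency ratio: 19.7
Total dependency ratio: 42.5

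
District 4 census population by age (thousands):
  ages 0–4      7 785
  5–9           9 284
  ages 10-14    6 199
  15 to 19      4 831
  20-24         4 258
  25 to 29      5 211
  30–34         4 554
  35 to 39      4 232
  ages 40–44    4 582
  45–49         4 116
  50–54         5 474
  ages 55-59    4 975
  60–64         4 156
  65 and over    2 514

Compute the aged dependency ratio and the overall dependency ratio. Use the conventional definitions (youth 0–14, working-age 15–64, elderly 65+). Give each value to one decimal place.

0–14: 7 785 + 9 284 + 6 199 = 23 268
15–64: 4 831 + 4 258 + 5 211 + 4 554 + 4 232 + 4 582 + 4 116 + 5 474 + 4 975 + 4 156 = 46 389
65+: 2 514
Old-age dependency ratio = 2 514 / 46 389 × 100 = 5.4
Total dependency ratio = (23 268 + 2 514) / 46 389 × 100 = 25 782 / 46 389 × 100 = 55.6

Old-age dependency ratio: 5.4
Total dependency ratio: 55.6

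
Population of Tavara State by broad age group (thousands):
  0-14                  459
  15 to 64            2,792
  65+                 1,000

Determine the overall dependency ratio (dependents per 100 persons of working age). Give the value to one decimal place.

Total dependency ratio: 52.3

Total dependency ratio = (459 + 1,000) / 2,792 × 100 = 1,459 / 2,792 × 100 = 52.3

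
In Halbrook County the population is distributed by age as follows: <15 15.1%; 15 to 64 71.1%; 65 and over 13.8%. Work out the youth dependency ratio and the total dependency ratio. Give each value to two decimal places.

Youth dependency ratio = 15.1 / 71.1 × 100 = 21.24
Total dependency ratio = (15.1 + 13.8) / 71.1 × 100 = 28.9 / 71.1 × 100 = 40.65

Youth dependency ratio: 21.24
Total dependency ratio: 40.65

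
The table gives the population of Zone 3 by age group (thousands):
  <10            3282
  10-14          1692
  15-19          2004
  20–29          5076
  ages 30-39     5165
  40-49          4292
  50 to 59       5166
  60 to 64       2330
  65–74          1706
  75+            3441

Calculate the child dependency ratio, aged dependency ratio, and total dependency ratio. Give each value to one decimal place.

0–14: 3282 + 1692 = 4974
15–64: 2004 + 5076 + 5165 + 4292 + 5166 + 2330 = 24033
65+: 1706 + 3441 = 5147
Youth dependency ratio = 4974 / 24033 × 100 = 20.7
Old-age dependency ratio = 5147 / 24033 × 100 = 21.4
Total dependency ratio = (4974 + 5147) / 24033 × 100 = 10121 / 24033 × 100 = 42.1

Youth dependency ratio: 20.7
Old-age dependency ratio: 21.4
Total dependency ratio: 42.1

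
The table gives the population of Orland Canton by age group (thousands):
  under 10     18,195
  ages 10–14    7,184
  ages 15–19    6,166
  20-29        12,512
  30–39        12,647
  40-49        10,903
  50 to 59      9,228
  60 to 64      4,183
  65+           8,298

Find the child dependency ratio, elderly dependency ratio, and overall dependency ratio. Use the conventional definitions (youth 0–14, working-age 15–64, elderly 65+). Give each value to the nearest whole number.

Youth dependency ratio: 46
Old-age dependency ratio: 15
Total dependency ratio: 61

0–14: 18,195 + 7,184 = 25,379
15–64: 6,166 + 12,512 + 12,647 + 10,903 + 9,228 + 4,183 = 55,639
65+: 8,298
Youth dependency ratio = 25,379 / 55,639 × 100 = 46
Old-age dependency ratio = 8,298 / 55,639 × 100 = 15
Total dependency ratio = (25,379 + 8,298) / 55,639 × 100 = 33,677 / 55,639 × 100 = 61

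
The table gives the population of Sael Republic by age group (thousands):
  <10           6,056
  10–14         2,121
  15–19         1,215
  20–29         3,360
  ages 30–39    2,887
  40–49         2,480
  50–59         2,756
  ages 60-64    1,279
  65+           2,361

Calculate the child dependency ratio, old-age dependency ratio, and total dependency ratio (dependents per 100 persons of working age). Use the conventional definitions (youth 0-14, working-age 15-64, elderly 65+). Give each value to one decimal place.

Youth dependency ratio: 58.5
Old-age dependency ratio: 16.9
Total dependency ratio: 75.4

0–14: 6,056 + 2,121 = 8,177
15–64: 1,215 + 3,360 + 2,887 + 2,480 + 2,756 + 1,279 = 13,977
65+: 2,361
Youth dependency ratio = 8,177 / 13,977 × 100 = 58.5
Old-age dependency ratio = 2,361 / 13,977 × 100 = 16.9
Total dependency ratio = (8,177 + 2,361) / 13,977 × 100 = 10,538 / 13,977 × 100 = 75.4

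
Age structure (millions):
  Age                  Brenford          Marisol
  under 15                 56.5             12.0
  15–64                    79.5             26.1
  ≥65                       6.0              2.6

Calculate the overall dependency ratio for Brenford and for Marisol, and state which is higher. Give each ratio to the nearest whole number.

Brenford: 79
Marisol: 56
Higher: Brenford

Brenford: (56.5 + 6.0) / 79.5 × 100 = 62.5 / 79.5 × 100 = 79
Marisol: (12.0 + 2.6) / 26.1 × 100 = 14.6 / 26.1 × 100 = 56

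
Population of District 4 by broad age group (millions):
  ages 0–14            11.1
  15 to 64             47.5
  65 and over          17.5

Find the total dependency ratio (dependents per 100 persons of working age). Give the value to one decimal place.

Total dependency ratio: 60.2

Total dependency ratio = (11.1 + 17.5) / 47.5 × 100 = 28.6 / 47.5 × 100 = 60.2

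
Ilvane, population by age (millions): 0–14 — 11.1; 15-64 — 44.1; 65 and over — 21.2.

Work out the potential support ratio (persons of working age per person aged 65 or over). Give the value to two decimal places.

Potential support ratio = 44.1 / 21.2 = 2.08

Potential support ratio: 2.08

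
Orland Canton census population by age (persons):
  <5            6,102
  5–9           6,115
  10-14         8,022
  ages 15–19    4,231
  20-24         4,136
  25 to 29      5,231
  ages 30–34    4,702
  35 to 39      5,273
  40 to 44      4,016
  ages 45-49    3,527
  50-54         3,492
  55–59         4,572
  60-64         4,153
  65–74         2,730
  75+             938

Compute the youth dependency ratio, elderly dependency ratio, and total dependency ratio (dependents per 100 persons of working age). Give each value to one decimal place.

Youth dependency ratio: 46.7
Old-age dependency ratio: 8.5
Total dependency ratio: 55.2

0–14: 6,102 + 6,115 + 8,022 = 20,239
15–64: 4,231 + 4,136 + 5,231 + 4,702 + 5,273 + 4,016 + 3,527 + 3,492 + 4,572 + 4,153 = 43,333
65+: 2,730 + 938 = 3,668
Youth dependency ratio = 20,239 / 43,333 × 100 = 46.7
Old-age dependency ratio = 3,668 / 43,333 × 100 = 8.5
Total dependency ratio = (20,239 + 3,668) / 43,333 × 100 = 23,907 / 43,333 × 100 = 55.2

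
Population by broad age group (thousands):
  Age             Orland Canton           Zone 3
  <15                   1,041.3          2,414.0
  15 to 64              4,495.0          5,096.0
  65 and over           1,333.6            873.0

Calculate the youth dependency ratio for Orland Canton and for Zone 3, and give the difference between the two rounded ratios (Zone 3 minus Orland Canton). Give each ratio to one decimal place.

Orland Canton: 1,041.3 / 4,495.0 × 100 = 23.2
Zone 3: 2,414.0 / 5,096.0 × 100 = 47.4

Orland Canton: 23.2
Zone 3: 47.4
Difference: +24.2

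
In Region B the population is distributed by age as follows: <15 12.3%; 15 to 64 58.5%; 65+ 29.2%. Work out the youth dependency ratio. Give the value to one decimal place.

Youth dependency ratio = 12.3 / 58.5 × 100 = 21.0

Youth dependency ratio: 21.0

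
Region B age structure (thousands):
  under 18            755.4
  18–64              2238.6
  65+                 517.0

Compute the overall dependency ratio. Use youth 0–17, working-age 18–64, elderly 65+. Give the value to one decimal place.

Total dependency ratio = (755.4 + 517.0) / 2238.6 × 100 = 1272.4 / 2238.6 × 100 = 56.8

Total dependency ratio: 56.8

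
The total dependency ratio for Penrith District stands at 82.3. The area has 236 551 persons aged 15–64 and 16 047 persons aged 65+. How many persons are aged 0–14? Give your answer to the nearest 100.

Aged 0–14: 178 600

Total dependency ratio = (youth + elderly) / working-age × 100
82.3 = (Y + 16 047) / 236 551 × 100
⇒ 178 600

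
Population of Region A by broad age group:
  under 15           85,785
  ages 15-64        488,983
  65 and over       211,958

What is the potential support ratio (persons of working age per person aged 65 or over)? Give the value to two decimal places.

Potential support ratio: 2.31

Potential support ratio = 488,983 / 211,958 = 2.31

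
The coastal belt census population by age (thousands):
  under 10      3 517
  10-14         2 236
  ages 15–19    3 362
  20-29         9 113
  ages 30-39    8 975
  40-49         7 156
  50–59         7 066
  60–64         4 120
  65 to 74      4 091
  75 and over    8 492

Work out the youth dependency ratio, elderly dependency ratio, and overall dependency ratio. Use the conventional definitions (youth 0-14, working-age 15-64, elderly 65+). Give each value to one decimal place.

0–14: 3 517 + 2 236 = 5 753
15–64: 3 362 + 9 113 + 8 975 + 7 156 + 7 066 + 4 120 = 39 792
65+: 4 091 + 8 492 = 12 583
Youth dependency ratio = 5 753 / 39 792 × 100 = 14.5
Old-age dependency ratio = 12 583 / 39 792 × 100 = 31.6
Total dependency ratio = (5 753 + 12 583) / 39 792 × 100 = 18 336 / 39 792 × 100 = 46.1

Youth dependency ratio: 14.5
Old-age dependency ratio: 31.6
Total dependency ratio: 46.1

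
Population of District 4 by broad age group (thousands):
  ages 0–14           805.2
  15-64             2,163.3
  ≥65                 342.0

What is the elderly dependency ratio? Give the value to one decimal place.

Old-age dependency ratio = 342.0 / 2,163.3 × 100 = 15.8

Old-age dependency ratio: 15.8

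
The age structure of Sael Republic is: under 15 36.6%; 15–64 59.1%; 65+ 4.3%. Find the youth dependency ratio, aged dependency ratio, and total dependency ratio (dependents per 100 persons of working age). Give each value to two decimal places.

Youth dependency ratio = 36.6 / 59.1 × 100 = 61.93
Old-age dependency ratio = 4.3 / 59.1 × 100 = 7.28
Total dependency ratio = (36.6 + 4.3) / 59.1 × 100 = 40.9 / 59.1 × 100 = 69.20

Youth dependency ratio: 61.93
Old-age dependency ratio: 7.28
Total dependency ratio: 69.20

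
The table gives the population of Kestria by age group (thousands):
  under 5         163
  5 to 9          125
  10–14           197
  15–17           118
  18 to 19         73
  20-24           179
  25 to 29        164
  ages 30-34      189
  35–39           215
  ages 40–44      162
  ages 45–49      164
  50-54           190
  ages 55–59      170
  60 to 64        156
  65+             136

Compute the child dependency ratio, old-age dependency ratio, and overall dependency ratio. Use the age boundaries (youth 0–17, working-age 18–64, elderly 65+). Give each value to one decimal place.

Youth dependency ratio: 36.3
Old-age dependency ratio: 8.2
Total dependency ratio: 44.5

0–17: 163 + 125 + 197 + 118 = 603
18–64: 73 + 179 + 164 + 189 + 215 + 162 + 164 + 190 + 170 + 156 = 1 662
65+: 136
Youth dependency ratio = 603 / 1 662 × 100 = 36.3
Old-age dependency ratio = 136 / 1 662 × 100 = 8.2
Total dependency ratio = (603 + 136) / 1 662 × 100 = 739 / 1 662 × 100 = 44.5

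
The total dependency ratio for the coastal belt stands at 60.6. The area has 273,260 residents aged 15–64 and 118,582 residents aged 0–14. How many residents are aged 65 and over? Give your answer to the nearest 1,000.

Total dependency ratio = (youth + elderly) / working-age × 100
60.6 = (118,582 + E) / 273,260 × 100
⇒ 47,000

Aged 65 and over: 47,000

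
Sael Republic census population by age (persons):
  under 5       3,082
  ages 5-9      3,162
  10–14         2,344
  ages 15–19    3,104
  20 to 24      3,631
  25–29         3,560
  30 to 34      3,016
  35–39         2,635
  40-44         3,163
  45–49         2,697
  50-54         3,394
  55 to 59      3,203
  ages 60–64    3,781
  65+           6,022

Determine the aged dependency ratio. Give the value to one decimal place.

Old-age dependency ratio: 18.7

0–14: 3,082 + 3,162 + 2,344 = 8,588
15–64: 3,104 + 3,631 + 3,560 + 3,016 + 2,635 + 3,163 + 2,697 + 3,394 + 3,203 + 3,781 = 32,184
65+: 6,022
Old-age dependency ratio = 6,022 / 32,184 × 100 = 18.7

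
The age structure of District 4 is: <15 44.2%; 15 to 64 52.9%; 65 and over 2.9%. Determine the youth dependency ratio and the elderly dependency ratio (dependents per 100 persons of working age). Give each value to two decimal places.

Youth dependency ratio: 83.55
Old-age dependency ratio: 5.48

Youth dependency ratio = 44.2 / 52.9 × 100 = 83.55
Old-age dependency ratio = 2.9 / 52.9 × 100 = 5.48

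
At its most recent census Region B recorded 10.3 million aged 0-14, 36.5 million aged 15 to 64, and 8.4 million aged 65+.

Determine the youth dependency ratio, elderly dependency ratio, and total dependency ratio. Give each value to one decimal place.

Youth dependency ratio: 28.2
Old-age dependency ratio: 23.0
Total dependency ratio: 51.2

Youth dependency ratio = 10.3 / 36.5 × 100 = 28.2
Old-age dependency ratio = 8.4 / 36.5 × 100 = 23.0
Total dependency ratio = (10.3 + 8.4) / 36.5 × 100 = 18.7 / 36.5 × 100 = 51.2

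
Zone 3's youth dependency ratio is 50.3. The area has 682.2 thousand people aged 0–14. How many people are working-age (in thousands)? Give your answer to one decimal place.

Working-age: 1 356.3

Youth dependency ratio = youth / working-age × 100
50.3 = 682.2 / W × 100
⇒ 1 356.3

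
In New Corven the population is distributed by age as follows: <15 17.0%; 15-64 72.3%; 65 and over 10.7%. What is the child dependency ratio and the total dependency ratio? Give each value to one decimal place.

Youth dependency ratio: 23.5
Total dependency ratio: 38.3

Youth dependency ratio = 17.0 / 72.3 × 100 = 23.5
Total dependency ratio = (17.0 + 10.7) / 72.3 × 100 = 27.7 / 72.3 × 100 = 38.3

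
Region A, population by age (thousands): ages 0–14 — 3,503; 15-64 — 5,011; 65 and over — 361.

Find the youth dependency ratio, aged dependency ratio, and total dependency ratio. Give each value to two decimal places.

Youth dependency ratio: 69.91
Old-age dependency ratio: 7.20
Total dependency ratio: 77.11

Youth dependency ratio = 3,503 / 5,011 × 100 = 69.91
Old-age dependency ratio = 361 / 5,011 × 100 = 7.20
Total dependency ratio = (3,503 + 361) / 5,011 × 100 = 3,864 / 5,011 × 100 = 77.11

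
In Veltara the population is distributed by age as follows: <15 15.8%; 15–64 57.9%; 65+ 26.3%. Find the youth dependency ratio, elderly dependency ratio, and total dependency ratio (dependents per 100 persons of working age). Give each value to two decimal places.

Youth dependency ratio = 15.8 / 57.9 × 100 = 27.29
Old-age dependency ratio = 26.3 / 57.9 × 100 = 45.42
Total dependency ratio = (15.8 + 26.3) / 57.9 × 100 = 42.1 / 57.9 × 100 = 72.71

Youth dependency ratio: 27.29
Old-age dependency ratio: 45.42
Total dependency ratio: 72.71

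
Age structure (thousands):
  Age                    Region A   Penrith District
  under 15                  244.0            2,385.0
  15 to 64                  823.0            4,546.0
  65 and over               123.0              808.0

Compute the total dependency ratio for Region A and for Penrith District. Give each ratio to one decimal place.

Region A: (244.0 + 123.0) / 823.0 × 100 = 367.0 / 823.0 × 100 = 44.6
Penrith District: (2,385.0 + 808.0) / 4,546.0 × 100 = 3,193.0 / 4,546.0 × 100 = 70.2

Region A: 44.6
Penrith District: 70.2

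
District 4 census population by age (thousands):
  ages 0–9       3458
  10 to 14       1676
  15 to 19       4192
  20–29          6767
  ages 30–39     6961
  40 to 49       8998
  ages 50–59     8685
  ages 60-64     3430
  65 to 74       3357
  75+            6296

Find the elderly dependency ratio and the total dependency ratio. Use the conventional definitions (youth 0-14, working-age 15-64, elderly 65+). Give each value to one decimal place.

Old-age dependency ratio: 24.7
Total dependency ratio: 37.9

0–14: 3458 + 1676 = 5134
15–64: 4192 + 6767 + 6961 + 8998 + 8685 + 3430 = 39033
65+: 3357 + 6296 = 9653
Old-age dependency ratio = 9653 / 39033 × 100 = 24.7
Total dependency ratio = (5134 + 9653) / 39033 × 100 = 14787 / 39033 × 100 = 37.9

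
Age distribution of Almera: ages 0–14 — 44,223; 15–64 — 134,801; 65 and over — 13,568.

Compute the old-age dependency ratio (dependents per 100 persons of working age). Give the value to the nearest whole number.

Old-age dependency ratio: 10

Old-age dependency ratio = 13,568 / 134,801 × 100 = 10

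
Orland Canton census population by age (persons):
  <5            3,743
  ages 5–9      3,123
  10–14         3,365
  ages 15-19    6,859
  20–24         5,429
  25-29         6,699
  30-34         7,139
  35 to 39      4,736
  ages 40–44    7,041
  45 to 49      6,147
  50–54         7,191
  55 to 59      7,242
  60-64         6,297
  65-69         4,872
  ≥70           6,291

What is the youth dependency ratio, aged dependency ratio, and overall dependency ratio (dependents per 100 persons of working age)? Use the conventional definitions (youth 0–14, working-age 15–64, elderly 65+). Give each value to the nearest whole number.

Youth dependency ratio: 16
Old-age dependency ratio: 17
Total dependency ratio: 33

0–14: 3,743 + 3,123 + 3,365 = 10,231
15–64: 6,859 + 5,429 + 6,699 + 7,139 + 4,736 + 7,041 + 6,147 + 7,191 + 7,242 + 6,297 = 64,780
65+: 4,872 + 6,291 = 11,163
Youth dependency ratio = 10,231 / 64,780 × 100 = 16
Old-age dependency ratio = 11,163 / 64,780 × 100 = 17
Total dependency ratio = (10,231 + 11,163) / 64,780 × 100 = 21,394 / 64,780 × 100 = 33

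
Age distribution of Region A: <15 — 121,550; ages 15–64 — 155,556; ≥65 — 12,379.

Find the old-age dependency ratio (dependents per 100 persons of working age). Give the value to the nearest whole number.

Old-age dependency ratio = 12,379 / 155,556 × 100 = 8

Old-age dependency ratio: 8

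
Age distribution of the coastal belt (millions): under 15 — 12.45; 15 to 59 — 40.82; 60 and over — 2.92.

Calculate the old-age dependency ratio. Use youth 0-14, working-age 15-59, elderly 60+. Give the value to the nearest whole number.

Old-age dependency ratio = 2.92 / 40.82 × 100 = 7

Old-age dependency ratio: 7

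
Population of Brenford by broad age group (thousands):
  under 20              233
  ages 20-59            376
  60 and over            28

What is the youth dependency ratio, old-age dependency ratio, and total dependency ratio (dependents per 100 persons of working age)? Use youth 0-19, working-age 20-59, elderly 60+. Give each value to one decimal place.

Youth dependency ratio: 62.0
Old-age dependency ratio: 7.4
Total dependency ratio: 69.4

Youth dependency ratio = 233 / 376 × 100 = 62.0
Old-age dependency ratio = 28 / 376 × 100 = 7.4
Total dependency ratio = (233 + 28) / 376 × 100 = 261 / 376 × 100 = 69.4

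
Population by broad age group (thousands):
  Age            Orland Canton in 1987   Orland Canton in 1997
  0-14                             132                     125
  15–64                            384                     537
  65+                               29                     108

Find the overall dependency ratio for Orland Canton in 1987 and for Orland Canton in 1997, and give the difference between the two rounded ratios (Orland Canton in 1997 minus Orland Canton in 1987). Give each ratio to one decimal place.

Orland Canton in 1987: 41.9
Orland Canton in 1997: 43.4
Difference: +1.5

Orland Canton in 1987: (132 + 29) / 384 × 100 = 161 / 384 × 100 = 41.9
Orland Canton in 1997: (125 + 108) / 537 × 100 = 233 / 537 × 100 = 43.4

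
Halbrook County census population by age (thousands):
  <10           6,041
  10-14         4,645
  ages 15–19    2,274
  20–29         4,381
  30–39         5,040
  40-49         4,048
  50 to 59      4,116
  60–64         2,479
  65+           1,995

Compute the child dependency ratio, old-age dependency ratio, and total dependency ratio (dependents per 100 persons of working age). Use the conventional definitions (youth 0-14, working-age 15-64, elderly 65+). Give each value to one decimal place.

0–14: 6,041 + 4,645 = 10,686
15–64: 2,274 + 4,381 + 5,040 + 4,048 + 4,116 + 2,479 = 22,338
65+: 1,995
Youth dependency ratio = 10,686 / 22,338 × 100 = 47.8
Old-age dependency ratio = 1,995 / 22,338 × 100 = 8.9
Total dependency ratio = (10,686 + 1,995) / 22,338 × 100 = 12,681 / 22,338 × 100 = 56.8

Youth dependency ratio: 47.8
Old-age dependency ratio: 8.9
Total dependency ratio: 56.8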